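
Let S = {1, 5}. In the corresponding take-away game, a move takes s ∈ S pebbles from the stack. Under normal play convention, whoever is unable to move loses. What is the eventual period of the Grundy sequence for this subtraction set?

G(0) = 0
G(1) = mex{0} = 1
G(2) = mex{1} = 0
G(3) = mex{0} = 1
G(4) = mex{1} = 0
G(5) = mex{0,0} = 1
G(6) = mex{1,1} = 0
G(7) = mex{0,0} = 1
G(8) = mex{1,1} = 0
G(9) = mex{0,0} = 1
G(10) = mex{1,1} = 0
G(11) = mex{0,0} = 1
G(12) = mex{1,1} = 0
G(13) = mex{0,0} = 1
G(14) = mex{1,1} = 0
G(n+2) = G(n) holds for n = 0,…,4 (a full window of length max(S) = 5), so the sequence is purely periodic with period 2.

2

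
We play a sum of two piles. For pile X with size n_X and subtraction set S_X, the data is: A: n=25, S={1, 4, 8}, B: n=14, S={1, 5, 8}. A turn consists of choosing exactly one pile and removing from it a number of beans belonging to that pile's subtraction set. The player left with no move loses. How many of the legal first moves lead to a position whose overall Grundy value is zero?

0

Pile A, S = {1, 4, 8}:
n :  0  1  2  3  4  5  6  7  8  9 10 11 12 13 14 15 16 17 18 19 20 21 22 23 24 25
G :  0  1  0  1  2  0  1  0  1  2  3  2  0  1  0  1  2  0  1  0  1  2  3  2  0  1
G_A(25) = 1.
Pile B, S = {1, 5, 8}:
G(0) = 0
G(1) = mex{0} = 1
G(2) = mex{1} = 0
G(3) = mex{0} = 1
G(4) = mex{1} = 0
G(5) = mex{0,0} = 1
G(6) = mex{1,1} = 0
G(7) = mex{0,0} = 1
G(8) = mex{1,1,0} = 2
G(9) = mex{2,0,1} = 3
G(10) = mex{3,1,0} = 2
G(11) = mex{2,0,1} = 3
G(12) = mex{3,1,0} = 2
G(13) = mex{2,2,1} = 0
G(14) = mex{0,3,0} = 1
G_B(14) = 1.
Combined Grundy value = 1 ⊕ 1 = 0.
A winning move leaves total XOR = 0, i.e. changes one component's Grundy value g to g ⊕ X where X is the current total.
Pile A: target g' = 1⊕0 = 1, but every legal move changes the Grundy value (mex property), so 0 moves.
Pile B: target g' = 1⊕0 = 1, but every legal move changes the Grundy value (mex property), so 0 moves.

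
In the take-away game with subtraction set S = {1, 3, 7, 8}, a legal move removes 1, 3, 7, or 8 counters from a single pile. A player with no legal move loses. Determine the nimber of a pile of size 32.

n :  0  1  2  3  4  5  6  7  8  9 10 11 12 13 14 15 16 17 18 19 20 21 22 23 24 25 26 27 28 29 30 31 32
G :  0  1  0  1  0  1  0  1  2  3  2  3  2  3  2  0  1  0  1  0  1  0  1  2  3  2  3  2  3  2  0  1  0

0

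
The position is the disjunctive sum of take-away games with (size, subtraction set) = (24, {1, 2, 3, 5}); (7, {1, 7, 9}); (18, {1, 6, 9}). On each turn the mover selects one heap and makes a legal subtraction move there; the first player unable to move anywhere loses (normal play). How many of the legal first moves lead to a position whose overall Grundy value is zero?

0

Heap A, S = {1, 2, 3, 5}:
n :  0  1  2  3  4  5  6  7  8  9 10 11 12 13 14 15 16 17 18 19 20 21 22 23 24
G :  0  1  2  3  0  1  2  3  0  1  2  3  0  1  2  3  0  1  2  3  0  1  2  3  0
G_A(24) = 0.
Heap B, S = {1, 7, 9}:
G(0) = 0
G(1) = mex{0} = 1
G(2) = mex{1} = 0
G(3) = mex{0} = 1
G(4) = mex{1} = 0
G(5) = mex{0} = 1
G(6) = mex{1} = 0
G(7) = mex{0,0} = 1
G_B(7) = 1.
Heap C, S = {1, 6, 9}:
n :  0  1  2  3  4  5  6  7  8  9 10 11 12 13 14 15 16 17 18
G :  0  1  0  1  0  1  2  0  1  2  3  2  0  1  0  1  2  0  1
G_C(18) = 1.
Combined Grundy value = 0 ⊕ 1 ⊕ 1 = 0.
A winning move leaves total XOR = 0, i.e. changes one component's Grundy value g to g ⊕ X where X is the current total.
Heap A: target g' = 0⊕0 = 0, but every legal move changes the Grundy value (mex property), so 0 moves.
Heap B: target g' = 1⊕0 = 1, but every legal move changes the Grundy value (mex property), so 0 moves.
Heap C: target g' = 1⊕0 = 1, but every legal move changes the Grundy value (mex property), so 0 moves.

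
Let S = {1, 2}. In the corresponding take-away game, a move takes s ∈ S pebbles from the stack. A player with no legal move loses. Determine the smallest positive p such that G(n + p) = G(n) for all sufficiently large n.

3

n :  0  1  2  3  4  5  6  7  8  9 10 11 12 13 14
G :  0  1  2  0  1  2  0  1  2  0  1  2  0  1  2
G(n+3) = G(n) holds for n = 0,…,1 (a full window of length max(S) = 2), so the sequence is purely periodic with period 3.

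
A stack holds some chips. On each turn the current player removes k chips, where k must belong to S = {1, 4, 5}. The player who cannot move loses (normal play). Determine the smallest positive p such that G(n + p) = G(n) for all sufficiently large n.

G(0) = 0
G(1) = mex{0} = 1
G(2) = mex{1} = 0
G(3) = mex{0} = 1
G(4) = mex{1,0} = 2
G(5) = mex{2,1,0} = 3
G(6) = mex{3,0,1} = 2
G(7) = mex{2,1,0} = 3
G(8) = mex{3,2,1} = 0
G(9) = mex{0,3,2} = 1
G(10) = mex{1,2,3} = 0
G(11) = mex{0,3,2} = 1
G(12) = mex{1,0,3} = 2
G(13) = mex{2,1,0} = 3
G(14) = mex{3,0,1} = 2
G(15) = mex{2,1,0} = 3
G(16) = mex{3,2,1} = 0
G(17) = mex{0,3,2} = 1
G(n+8) = G(n) holds for n = 0,…,4 (a full window of length max(S) = 5), so the sequence is purely periodic with period 8.

8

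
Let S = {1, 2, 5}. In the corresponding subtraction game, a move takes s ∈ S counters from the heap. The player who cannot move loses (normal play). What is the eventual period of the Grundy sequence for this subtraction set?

G(0) = 0
G(1) = mex{0} = 1
G(2) = mex{1,0} = 2
G(3) = mex{2,1} = 0
G(4) = mex{0,2} = 1
G(5) = mex{1,0,0} = 2
G(6) = mex{2,1,1} = 0
G(7) = mex{0,2,2} = 1
G(8) = mex{1,0,0} = 2
G(9) = mex{2,1,1} = 0
G(10) = mex{0,2,2} = 1
G(11) = mex{1,0,0} = 2
G(12) = mex{2,1,1} = 0
G(13) = mex{0,2,2} = 1
G(14) = mex{1,0,0} = 2
G(n+3) = G(n) holds for n = 0,…,4 (a full window of length max(S) = 5), so the sequence is purely periodic with period 3.

3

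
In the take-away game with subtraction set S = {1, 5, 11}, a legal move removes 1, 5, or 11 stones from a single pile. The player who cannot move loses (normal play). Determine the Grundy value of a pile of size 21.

1

G(0) = 0
G(1) = mex{0} = 1
G(2) = mex{1} = 0
G(3) = mex{0} = 1
G(4) = mex{1} = 0
G(5) = mex{0,0} = 1
G(6) = mex{1,1} = 0
G(7) = mex{0,0} = 1
G(8) = mex{1,1} = 0
G(9) = mex{0,0} = 1
G(10) = mex{1,1} = 0
G(11) = mex{0,0,0} = 1
G(12) = mex{1,1,1} = 0
G(13) = mex{0,0,0} = 1
G(14) = mex{1,1,1} = 0
G(15) = mex{0,0,0} = 1
G(16) = mex{1,1,1} = 0
G(17) = mex{0,0,0} = 1
G(18) = mex{1,1,1} = 0
G(19) = mex{0,0,0} = 1
G(20) = mex{1,1,1} = 0
G(21) = mex{0,0,0} = 1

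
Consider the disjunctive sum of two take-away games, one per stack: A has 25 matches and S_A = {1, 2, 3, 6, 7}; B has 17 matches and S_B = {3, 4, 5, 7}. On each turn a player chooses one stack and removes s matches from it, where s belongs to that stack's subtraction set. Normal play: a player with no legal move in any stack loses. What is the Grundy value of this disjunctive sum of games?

3

Stack A, S = {1, 2, 3, 6, 7}:
G(0) = 0
G(1) = mex{0} = 1
G(2) = mex{1,0} = 2
G(3) = mex{2,1,0} = 3
G(4) = mex{3,2,1} = 0
G(5) = mex{0,3,2} = 1
G(6) = mex{1,0,3,0} = 2
G(7) = mex{2,1,0,1,0} = 3
G(8) = mex{3,2,1,2,1} = 0
G(9) = mex{0,3,2,3,2} = 1
G(10) = mex{1,0,3,0,3} = 2
G(11) = mex{2,1,0,1,0} = 3
G(12) = mex{3,2,1,2,1} = 0
G(13) = mex{0,3,2,3,2} = 1
G(14) = mex{1,0,3,0,3} = 2
G(15) = mex{2,1,0,1,0} = 3
G(16) = mex{3,2,1,2,1} = 0
G(17) = mex{0,3,2,3,2} = 1
G(18) = mex{1,0,3,0,3} = 2
G(19) = mex{2,1,0,1,0} = 3
G(20) = mex{3,2,1,2,1} = 0
G(21) = mex{0,3,2,3,2} = 1
G(22) = mex{1,0,3,0,3} = 2
G(23) = mex{2,1,0,1,0} = 3
G(24) = mex{3,2,1,2,1} = 0
G(25) = mex{0,3,2,3,2} = 1
G_A(25) = 1.
Stack B, S = {3, 4, 5, 7}:
n :  0  1  2  3  4  5  6  7  8  9 10 11 12 13 14 15 16 17
G :  0  0  0  1  1  1  2  2  2  3  0  0  0  1  1  1  2  2
G_B(17) = 2.
Combined Grundy value = 1 ⊕ 2 = 3.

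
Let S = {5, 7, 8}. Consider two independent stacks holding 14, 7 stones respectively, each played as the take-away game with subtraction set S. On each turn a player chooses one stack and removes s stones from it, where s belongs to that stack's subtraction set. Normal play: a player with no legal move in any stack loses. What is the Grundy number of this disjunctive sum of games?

1

All stacks use S = {5, 7, 8}:
G(0) = 0
G(1) = mex{} = 0
G(2) = mex{} = 0
G(3) = mex{} = 0
G(4) = mex{} = 0
G(5) = mex{0} = 1
G(6) = mex{0} = 1
G(7) = mex{0,0} = 1
G(8) = mex{0,0,0} = 1
G(9) = mex{0,0,0} = 1
G(10) = mex{1,0,0} = 2
G(11) = mex{1,0,0} = 2
G(12) = mex{1,1,0} = 2
G(13) = mex{1,1,1} = 0
G(14) = mex{1,1,1} = 0
Stack A: G(14) = 0.
Stack B: G(7) = 1.
Combined Grundy value = 0 ⊕ 1 = 1.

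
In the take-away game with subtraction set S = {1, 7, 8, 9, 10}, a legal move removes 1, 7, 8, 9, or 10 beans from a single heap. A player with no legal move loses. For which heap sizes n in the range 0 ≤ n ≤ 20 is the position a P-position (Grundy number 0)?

0, 2, 4, 6, 17, 19

G(0) = 0
G(1) = mex{0} = 1
G(2) = mex{1} = 0
G(3) = mex{0} = 1
G(4) = mex{1} = 0
G(5) = mex{0} = 1
G(6) = mex{1} = 0
G(7) = mex{0,0} = 1
G(8) = mex{1,1,0} = 2
G(9) = mex{2,0,1,0} = 3
G(10) = mex{3,1,0,1,0} = 2
G(11) = mex{2,0,1,0,1} = 3
G(12) = mex{3,1,0,1,0} = 2
G(13) = mex{2,0,1,0,1} = 3
G(14) = mex{3,1,0,1,0} = 2
G(15) = mex{2,2,1,0,1} = 3
G(16) = mex{3,3,2,1,0} = 4
G(17) = mex{4,2,3,2,1} = 0
G(18) = mex{0,3,2,3,2} = 1
G(19) = mex{1,2,3,2,3} = 0
G(20) = mex{0,3,2,3,2} = 1
P-positions are exactly the n with G(n) = 0.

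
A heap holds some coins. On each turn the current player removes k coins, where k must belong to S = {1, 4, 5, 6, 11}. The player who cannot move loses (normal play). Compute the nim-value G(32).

1

n :  0  1  2  3  4  5  6  7  8  9 10 11 12 13 14 15 16 17 18 19 20 21 22 23 24 25 26 27 28 29 30 31 32
G :  0  1  0  1  2  3  2  3  4  0  1  4  0  1  2  3  2  3  4  0  1  0  1  2  3  4  2  3  0  1  5  0  1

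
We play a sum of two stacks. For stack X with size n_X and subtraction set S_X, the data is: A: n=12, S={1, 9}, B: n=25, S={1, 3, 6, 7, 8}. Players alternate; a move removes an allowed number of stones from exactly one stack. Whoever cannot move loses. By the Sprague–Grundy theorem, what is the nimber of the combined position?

Stack A, S = {1, 9}:
n :  0  1  2  3  4  5  6  7  8  9 10 11 12
G :  0  1  0  1  0  1  0  1  0  1  0  1  0
G_A(12) = 0.
Stack B, S = {1, 3, 6, 7, 8}:
n :  0  1  2  3  4  5  6  7  8  9 10 11 12 13 14 15 16 17 18 19 20 21 22 23 24 25
G :  0  1  0  1  0  1  2  3  2  3  2  3  4  0  1  0  1  0  1  2  3  2  3  2  3  4
G_B(25) = 4.
Combined Grundy value = 0 ⊕ 4 = 4.

4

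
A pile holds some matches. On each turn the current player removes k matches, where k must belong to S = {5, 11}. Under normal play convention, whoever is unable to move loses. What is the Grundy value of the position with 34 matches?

0

G(0) = 0
G(1) = mex{} = 0
G(2) = mex{} = 0
G(3) = mex{} = 0
G(4) = mex{} = 0
G(5) = mex{0} = 1
G(6) = mex{0} = 1
G(7) = mex{0} = 1
G(8) = mex{0} = 1
G(9) = mex{0} = 1
G(10) = mex{1} = 0
G(11) = mex{1,0} = 2
G(12) = mex{1,0} = 2
G(13) = mex{1,0} = 2
G(14) = mex{1,0} = 2
G(15) = mex{0,0} = 1
G(16) = mex{2,1} = 0
G(17) = mex{2,1} = 0
G(18) = mex{2,1} = 0
G(19) = mex{2,1} = 0
G(20) = mex{1,1} = 0
G(21) = mex{0,0} = 1
G(22) = mex{0,2} = 1
G(23) = mex{0,2} = 1
G(24) = mex{0,2} = 1
G(25) = mex{0,2} = 1
G(26) = mex{1,1} = 0
G(27) = mex{1,0} = 2
G(28) = mex{1,0} = 2
G(29) = mex{1,0} = 2
G(30) = mex{1,0} = 2
G(31) = mex{0,0} = 1
G(32) = mex{2,1} = 0
G(33) = mex{2,1} = 0
G(34) = mex{2,1} = 0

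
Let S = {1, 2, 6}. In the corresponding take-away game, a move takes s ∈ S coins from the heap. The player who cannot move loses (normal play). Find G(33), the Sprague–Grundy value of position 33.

2

n :  0  1  2  3  4  5  6  7  8  9 10 11 12 13 14 15 16 17 18 19 20 21 22 23 24 25 26 27 28 29 30 31 32 33
G :  0  1  2  0  1  2  3  0  1  2  0  1  2  3  0  1  2  0  1  2  3  0  1  2  0  1  2  3  0  1  2  0  1  2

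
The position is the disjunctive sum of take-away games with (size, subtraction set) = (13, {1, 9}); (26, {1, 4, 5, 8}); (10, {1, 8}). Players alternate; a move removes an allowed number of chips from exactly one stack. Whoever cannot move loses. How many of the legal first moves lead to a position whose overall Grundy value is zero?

1

Stack A, S = {1, 9}:
G(0) = 0
G(1) = mex{0} = 1
G(2) = mex{1} = 0
G(3) = mex{0} = 1
G(4) = mex{1} = 0
G(5) = mex{0} = 1
G(6) = mex{1} = 0
G(7) = mex{0} = 1
G(8) = mex{1} = 0
G(9) = mex{0,0} = 1
G(10) = mex{1,1} = 0
G(11) = mex{0,0} = 1
G(12) = mex{1,1} = 0
G(13) = mex{0,0} = 1
G_A(13) = 1.
Stack B, S = {1, 4, 5, 8}:
n :  0  1  2  3  4  5  6  7  8  9 10 11 12 13 14 15 16 17 18 19 20 21 22 23 24 25 26
G :  0  1  0  1  2  3  2  3  4  0  1  0  1  2  3  2  3  4  0  1  0  1  2  3  2  3  4
G_B(26) = 4.
Stack C, S = {1, 8}:
G(0) = 0
G(1) = mex{0} = 1
G(2) = mex{1} = 0
G(3) = mex{0} = 1
G(4) = mex{1} = 0
G(5) = mex{0} = 1
G(6) = mex{1} = 0
G(7) = mex{0} = 1
G(8) = mex{1,0} = 2
G(9) = mex{2,1} = 0
G(10) = mex{0,0} = 1
G_C(10) = 1.
Combined Grundy value = 1 ⊕ 4 ⊕ 1 = 4.
A winning move leaves total XOR = 0, i.e. changes one component's Grundy value g to g ⊕ X where X is the current total.
Stack A: need g' = 1⊕4 = 5. Options: 13−1→G=0, 13−9→G=0. Hits: 0.
Stack B: need g' = 4⊕4 = 0. Options: 26−1→G=3, 26−4→G=2, 26−5→G=1, 26−8→G=0. Hits: 1.
Stack C: need g' = 1⊕4 = 5. Options: 10−1→G=0, 10−8→G=0. Hits: 0.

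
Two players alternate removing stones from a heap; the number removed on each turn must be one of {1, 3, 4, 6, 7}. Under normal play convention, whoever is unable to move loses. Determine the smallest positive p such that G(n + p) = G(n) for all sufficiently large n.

10

G(0) = 0
G(1) = mex{0} = 1
G(2) = mex{1} = 0
G(3) = mex{0,0} = 1
G(4) = mex{1,1,0} = 2
G(5) = mex{2,0,1} = 3
G(6) = mex{3,1,0,0} = 2
G(7) = mex{2,2,1,1,0} = 3
G(8) = mex{3,3,2,0,1} = 4
G(9) = mex{4,2,3,1,0} = 5
G(10) = mex{5,3,2,2,1} = 0
G(11) = mex{0,4,3,3,2} = 1
G(12) = mex{1,5,4,2,3} = 0
G(13) = mex{0,0,5,3,2} = 1
G(14) = mex{1,1,0,4,3} = 2
G(15) = mex{2,0,1,5,4} = 3
G(16) = mex{3,1,0,0,5} = 2
G(17) = mex{2,2,1,1,0} = 3
G(18) = mex{3,3,2,0,1} = 4
G(19) = mex{4,2,3,1,0} = 5
G(20) = mex{5,3,2,2,1} = 0
G(21) = mex{0,4,3,3,2} = 1
G(n+10) = G(n) holds for n = 0,…,6 (a full window of length max(S) = 7), so the sequence is purely periodic with period 10.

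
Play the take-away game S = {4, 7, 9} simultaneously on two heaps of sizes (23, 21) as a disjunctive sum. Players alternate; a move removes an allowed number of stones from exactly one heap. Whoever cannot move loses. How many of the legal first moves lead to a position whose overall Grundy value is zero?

All heaps use S = {4, 7, 9}:
n :  0  1  2  3  4  5  6  7  8  9 10 11 12 13 14 15 16 17 18 19 20 21 22 23
G :  0  0  0  0  1  1  1  1  2  2  2  2  3  0  0  0  0  1  1  1  1  2  2  2
Heap A: G(23) = 2.
Heap B: G(21) = 2.
Combined Grundy value = 2 ⊕ 2 = 0.
A winning move leaves total XOR = 0, i.e. changes one component's Grundy value g to g ⊕ X where X is the current total.
Heap A: target g' = 2⊕0 = 2, but every legal move changes the Grundy value (mex property), so 0 moves.
Heap B: target g' = 2⊕0 = 2, but every legal move changes the Grundy value (mex property), so 0 moves.

0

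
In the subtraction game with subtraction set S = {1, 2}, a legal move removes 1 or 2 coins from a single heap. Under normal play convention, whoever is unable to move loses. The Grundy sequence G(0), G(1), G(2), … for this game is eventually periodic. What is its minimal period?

3

n :  0  1  2  3  4  5  6  7  8  9 10 11 12 13 14
G :  0  1  2  0  1  2  0  1  2  0  1  2  0  1  2
G(n+3) = G(n) holds for n = 0,…,1 (a full window of length max(S) = 2), so the sequence is purely periodic with period 3.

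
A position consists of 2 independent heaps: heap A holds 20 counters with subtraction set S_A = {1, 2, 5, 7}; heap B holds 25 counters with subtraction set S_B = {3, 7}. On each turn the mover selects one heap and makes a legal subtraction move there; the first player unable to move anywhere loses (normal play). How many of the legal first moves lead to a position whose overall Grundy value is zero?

3

Heap A, S = {1, 2, 5, 7}:
G(0) = 0
G(1) = mex{0} = 1
G(2) = mex{1,0} = 2
G(3) = mex{2,1} = 0
G(4) = mex{0,2} = 1
G(5) = mex{1,0,0} = 2
G(6) = mex{2,1,1} = 0
G(7) = mex{0,2,2,0} = 1
G(8) = mex{1,0,0,1} = 2
G(9) = mex{2,1,1,2} = 0
G(10) = mex{0,2,2,0} = 1
G(11) = mex{1,0,0,1} = 2
G(12) = mex{2,1,1,2} = 0
G(13) = mex{0,2,2,0} = 1
G(14) = mex{1,0,0,1} = 2
G(15) = mex{2,1,1,2} = 0
G(16) = mex{0,2,2,0} = 1
G(17) = mex{1,0,0,1} = 2
G(18) = mex{2,1,1,2} = 0
G(19) = mex{0,2,2,0} = 1
G(20) = mex{1,0,0,1} = 2
G_A(20) = 2.
Heap B, S = {3, 7}:
G(0) = 0
G(1) = mex{} = 0
G(2) = mex{} = 0
G(3) = mex{0} = 1
G(4) = mex{0} = 1
G(5) = mex{0} = 1
G(6) = mex{1} = 0
G(7) = mex{1,0} = 2
G(8) = mex{1,0} = 2
G(9) = mex{0,0} = 1
G(10) = mex{2,1} = 0
G(11) = mex{2,1} = 0
G(12) = mex{1,1} = 0
G(13) = mex{0,0} = 1
G(14) = mex{0,2} = 1
G(15) = mex{0,2} = 1
G(16) = mex{1,1} = 0
G(17) = mex{1,0} = 2
G(18) = mex{1,0} = 2
G(19) = mex{0,0} = 1
G(20) = mex{2,1} = 0
G(21) = mex{2,1} = 0
G(22) = mex{1,1} = 0
G(23) = mex{0,0} = 1
G(24) = mex{0,2} = 1
G(25) = mex{0,2} = 1
G_B(25) = 1.
Combined Grundy value = 2 ⊕ 1 = 3.
A winning move leaves total XOR = 0, i.e. changes one component's Grundy value g to g ⊕ X where X is the current total.
Heap A: need g' = 2⊕3 = 1. Options: 20−1→G=1, 20−2→G=0, 20−5→G=0, 20−7→G=1. Hits: 2.
Heap B: need g' = 1⊕3 = 2. Options: 25−3→G=0, 25−7→G=2. Hits: 1.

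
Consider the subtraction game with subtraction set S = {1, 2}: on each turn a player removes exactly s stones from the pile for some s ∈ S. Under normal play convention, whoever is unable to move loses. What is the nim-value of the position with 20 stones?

2

n :  0  1  2  3  4  5  6  7  8  9 10 11 12 13 14 15 16 17 18 19 20
G :  0  1  2  0  1  2  0  1  2  0  1  2  0  1  2  0  1  2  0  1  2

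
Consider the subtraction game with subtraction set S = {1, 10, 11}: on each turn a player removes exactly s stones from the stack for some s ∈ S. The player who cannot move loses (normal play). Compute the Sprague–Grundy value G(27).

1

n :  0  1  2  3  4  5  6  7  8  9 10 11 12 13 14 15 16 17 18 19 20 21 22 23 24 25 26 27
G :  0  1  0  1  0  1  0  1  0  1  2  3  2  3  2  3  2  3  2  3  0  1  0  1  0  1  0  1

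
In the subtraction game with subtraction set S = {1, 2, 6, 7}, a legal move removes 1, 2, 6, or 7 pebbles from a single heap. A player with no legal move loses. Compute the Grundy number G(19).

0

n :  0  1  2  3  4  5  6  7  8  9 10 11 12 13 14 15 16 17 18 19
G :  0  1  2  0  1  2  3  4  0  1  2  0  1  2  3  4  0  1  2  0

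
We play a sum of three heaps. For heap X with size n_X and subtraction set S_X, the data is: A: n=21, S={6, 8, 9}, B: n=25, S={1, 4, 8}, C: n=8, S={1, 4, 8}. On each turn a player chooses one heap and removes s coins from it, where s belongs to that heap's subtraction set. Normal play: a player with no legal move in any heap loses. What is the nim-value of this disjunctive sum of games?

1

Heap A, S = {6, 8, 9}:
n :  0  1  2  3  4  5  6  7  8  9 10 11 12 13 14 15 16 17 18 19 20 21
G :  0  0  0  0  0  0  1  1  1  1  1  1  2  2  2  0  0  0  0  0  0  1
G_A(21) = 1.
Heap B, S = {1, 4, 8}:
n :  0  1  2  3  4  5  6  7  8  9 10 11 12 13 14 15 16 17 18 19 20 21 22 23 24 25
G :  0  1  0  1  2  0  1  0  1  2  3  2  0  1  0  1  2  0  1  0  1  2  3  2  0  1
G_B(25) = 1.
Heap C, S = {1, 4, 8}:
G(0) = 0
G(1) = mex{0} = 1
G(2) = mex{1} = 0
G(3) = mex{0} = 1
G(4) = mex{1,0} = 2
G(5) = mex{2,1} = 0
G(6) = mex{0,0} = 1
G(7) = mex{1,1} = 0
G(8) = mex{0,2,0} = 1
G_C(8) = 1.
Combined Grundy value = 1 ⊕ 1 ⊕ 1 = 1.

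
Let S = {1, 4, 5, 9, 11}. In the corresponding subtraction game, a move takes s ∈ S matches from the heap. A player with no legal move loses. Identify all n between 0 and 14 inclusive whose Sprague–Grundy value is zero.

0, 2, 8, 10

G(0) = 0
G(1) = mex{0} = 1
G(2) = mex{1} = 0
G(3) = mex{0} = 1
G(4) = mex{1,0} = 2
G(5) = mex{2,1,0} = 3
G(6) = mex{3,0,1} = 2
G(7) = mex{2,1,0} = 3
G(8) = mex{3,2,1} = 0
G(9) = mex{0,3,2,0} = 1
G(10) = mex{1,2,3,1} = 0
G(11) = mex{0,3,2,0,0} = 1
G(12) = mex{1,0,3,1,1} = 2
G(13) = mex{2,1,0,2,0} = 3
G(14) = mex{3,0,1,3,1} = 2
P-positions are exactly the n with G(n) = 0.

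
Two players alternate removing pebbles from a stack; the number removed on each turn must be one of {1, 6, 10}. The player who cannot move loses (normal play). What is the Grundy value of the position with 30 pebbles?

3

G(0) = 0
G(1) = mex{0} = 1
G(2) = mex{1} = 0
G(3) = mex{0} = 1
G(4) = mex{1} = 0
G(5) = mex{0} = 1
G(6) = mex{1,0} = 2
G(7) = mex{2,1} = 0
G(8) = mex{0,0} = 1
G(9) = mex{1,1} = 0
G(10) = mex{0,0,0} = 1
G(11) = mex{1,1,1} = 0
G(12) = mex{0,2,0} = 1
G(13) = mex{1,0,1} = 2
G(14) = mex{2,1,0} = 3
G(15) = mex{3,0,1} = 2
G(16) = mex{2,1,2} = 0
G(17) = mex{0,0,0} = 1
G(18) = mex{1,1,1} = 0
G(19) = mex{0,2,0} = 1
G(20) = mex{1,3,1} = 0
G(21) = mex{0,2,0} = 1
G(22) = mex{1,0,1} = 2
G(23) = mex{2,1,2} = 0
G(24) = mex{0,0,3} = 1
G(25) = mex{1,1,2} = 0
G(26) = mex{0,0,0} = 1
G(27) = mex{1,1,1} = 0
G(28) = mex{0,2,0} = 1
G(29) = mex{1,0,1} = 2
G(30) = mex{2,1,0} = 3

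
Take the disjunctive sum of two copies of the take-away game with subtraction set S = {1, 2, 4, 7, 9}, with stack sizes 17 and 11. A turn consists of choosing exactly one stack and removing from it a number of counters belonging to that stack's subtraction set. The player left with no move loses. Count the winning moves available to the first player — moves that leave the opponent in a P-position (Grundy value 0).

0

All stacks use S = {1, 2, 4, 7, 9}:
n :  0  1  2  3  4  5  6  7  8  9 10 11 12 13 14 15 16 17
G :  0  1  2  0  1  2  0  1  2  3  4  0  1  2  0  1  2  0
Stack A: G(17) = 0.
Stack B: G(11) = 0.
Combined Grundy value = 0 ⊕ 0 = 0.
A winning move leaves total XOR = 0, i.e. changes one component's Grundy value g to g ⊕ X where X is the current total.
Stack A: target g' = 0⊕0 = 0, but every legal move changes the Grundy value (mex property), so 0 moves.
Stack B: target g' = 0⊕0 = 0, but every legal move changes the Grundy value (mex property), so 0 moves.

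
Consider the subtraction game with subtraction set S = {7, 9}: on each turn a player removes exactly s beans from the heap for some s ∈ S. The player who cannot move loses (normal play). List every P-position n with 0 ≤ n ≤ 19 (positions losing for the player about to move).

n :  0  1  2  3  4  5  6  7  8  9 10 11 12 13 14 15 16 17 18 19
G :  0  0  0  0  0  0  0  1  1  1  1  1  1  1  2  2  0  0  0  0
P-positions are exactly the n with G(n) = 0.

0, 1, 2, 3, 4, 5, 6, 16, 17, 18, 19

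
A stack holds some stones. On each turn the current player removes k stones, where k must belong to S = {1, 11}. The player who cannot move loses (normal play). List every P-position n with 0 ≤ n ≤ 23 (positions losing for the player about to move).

n :  0  1  2  3  4  5  6  7  8  9 10 11 12 13 14 15 16 17 18 19 20 21 22 23
G :  0  1  0  1  0  1  0  1  0  1  0  1  0  1  0  1  0  1  0  1  0  1  0  1
P-positions are exactly the n with G(n) = 0.

0, 2, 4, 6, 8, 10, 12, 14, 16, 18, 20, 22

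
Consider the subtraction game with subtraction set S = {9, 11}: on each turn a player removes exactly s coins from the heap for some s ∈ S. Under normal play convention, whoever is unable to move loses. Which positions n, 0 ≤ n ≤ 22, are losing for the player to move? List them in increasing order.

n :  0  1  2  3  4  5  6  7  8  9 10 11 12 13 14 15 16 17 18 19 20 21 22
G :  0  0  0  0  0  0  0  0  0  1  1  1  1  1  1  1  1  1  2  2  0  0  0
P-positions are exactly the n with G(n) = 0.

0, 1, 2, 3, 4, 5, 6, 7, 8, 20, 21, 22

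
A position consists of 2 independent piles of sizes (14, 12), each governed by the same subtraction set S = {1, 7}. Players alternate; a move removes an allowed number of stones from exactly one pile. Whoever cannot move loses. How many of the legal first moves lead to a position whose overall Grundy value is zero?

0

All piles use S = {1, 7}:
G(0) = 0
G(1) = mex{0} = 1
G(2) = mex{1} = 0
G(3) = mex{0} = 1
G(4) = mex{1} = 0
G(5) = mex{0} = 1
G(6) = mex{1} = 0
G(7) = mex{0,0} = 1
G(8) = mex{1,1} = 0
G(9) = mex{0,0} = 1
G(10) = mex{1,1} = 0
G(11) = mex{0,0} = 1
G(12) = mex{1,1} = 0
G(13) = mex{0,0} = 1
G(14) = mex{1,1} = 0
Pile A: G(14) = 0.
Pile B: G(12) = 0.
Combined Grundy value = 0 ⊕ 0 = 0.
A winning move leaves total XOR = 0, i.e. changes one component's Grundy value g to g ⊕ X where X is the current total.
Pile A: target g' = 0⊕0 = 0, but every legal move changes the Grundy value (mex property), so 0 moves.
Pile B: target g' = 0⊕0 = 0, but every legal move changes the Grundy value (mex property), so 0 moves.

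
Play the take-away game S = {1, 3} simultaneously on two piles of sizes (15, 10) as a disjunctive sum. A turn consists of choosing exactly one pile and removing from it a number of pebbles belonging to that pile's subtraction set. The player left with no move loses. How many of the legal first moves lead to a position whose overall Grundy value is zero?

4

All piles use S = {1, 3}:
G(0) = 0
G(1) = mex{0} = 1
G(2) = mex{1} = 0
G(3) = mex{0,0} = 1
G(4) = mex{1,1} = 0
G(5) = mex{0,0} = 1
G(6) = mex{1,1} = 0
G(7) = mex{0,0} = 1
G(8) = mex{1,1} = 0
G(9) = mex{0,0} = 1
G(10) = mex{1,1} = 0
G(11) = mex{0,0} = 1
G(12) = mex{1,1} = 0
G(13) = mex{0,0} = 1
G(14) = mex{1,1} = 0
G(15) = mex{0,0} = 1
Pile A: G(15) = 1.
Pile B: G(10) = 0.
Combined Grundy value = 1 ⊕ 0 = 1.
A winning move leaves total XOR = 0, i.e. changes one component's Grundy value g to g ⊕ X where X is the current total.
Pile A: need g' = 1⊕1 = 0. Options: 15−1→G=0, 15−3→G=0. Hits: 2.
Pile B: need g' = 0⊕1 = 1. Options: 10−1→G=1, 10−3→G=1. Hits: 2.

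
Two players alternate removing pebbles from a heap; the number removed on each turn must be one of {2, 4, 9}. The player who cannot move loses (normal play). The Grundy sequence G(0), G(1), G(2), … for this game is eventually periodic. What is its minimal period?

6

G(0) = 0
G(1) = mex{} = 0
G(2) = mex{0} = 1
G(3) = mex{0} = 1
G(4) = mex{1,0} = 2
G(5) = mex{1,0} = 2
G(6) = mex{2,1} = 0
G(7) = mex{2,1} = 0
G(8) = mex{0,2} = 1
G(9) = mex{0,2,0} = 1
G(10) = mex{1,0,0} = 2
G(11) = mex{1,0,1} = 2
G(12) = mex{2,1,1} = 0
G(13) = mex{2,1,2} = 0
G(14) = mex{0,2,2} = 1
G(15) = mex{0,2,0} = 1
G(16) = mex{1,0,0} = 2
G(n+6) = G(n) holds for n = 0,…,8 (a full window of length max(S) = 9), so the sequence is purely periodic with period 6.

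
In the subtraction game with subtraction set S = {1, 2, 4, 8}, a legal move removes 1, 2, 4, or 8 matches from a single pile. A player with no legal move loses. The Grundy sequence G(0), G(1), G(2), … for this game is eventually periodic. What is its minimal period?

n :  0  1  2  3  4  5  6  7  8  9 10 11 12 13 14
G :  0  1  2  0  1  2  0  1  2  0  1  2  0  1  2
G(n+3) = G(n) holds for n = 0,…,7 (a full window of length max(S) = 8), so the sequence is purely periodic with period 3.

3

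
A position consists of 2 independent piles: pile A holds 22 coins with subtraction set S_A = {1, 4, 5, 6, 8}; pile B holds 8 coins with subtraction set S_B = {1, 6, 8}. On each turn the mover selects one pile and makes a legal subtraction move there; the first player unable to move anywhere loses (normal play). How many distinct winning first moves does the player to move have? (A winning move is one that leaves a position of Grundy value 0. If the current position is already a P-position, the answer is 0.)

1

Pile A, S = {1, 4, 5, 6, 8}:
n :  0  1  2  3  4  5  6  7  8  9 10 11 12 13 14 15 16 17 18 19 20 21 22
G :  0  1  0  1  2  3  2  3  4  0  1  0  1  2  3  2  3  4  0  1  0  1  2
G_A(22) = 2.
Pile B, S = {1, 6, 8}:
G(0) = 0
G(1) = mex{0} = 1
G(2) = mex{1} = 0
G(3) = mex{0} = 1
G(4) = mex{1} = 0
G(5) = mex{0} = 1
G(6) = mex{1,0} = 2
G(7) = mex{2,1} = 0
G(8) = mex{0,0,0} = 1
G_B(8) = 1.
Combined Grundy value = 2 ⊕ 1 = 3.
A winning move leaves total XOR = 0, i.e. changes one component's Grundy value g to g ⊕ X where X is the current total.
Pile A: need g' = 2⊕3 = 1. Options: 22−1→G=1, 22−4→G=0, 22−5→G=4, 22−6→G=3, 22−8→G=3. Hits: 1.
Pile B: need g' = 1⊕3 = 2. Options: 8−1→G=0, 8−6→G=0, 8−8→G=0. Hits: 0.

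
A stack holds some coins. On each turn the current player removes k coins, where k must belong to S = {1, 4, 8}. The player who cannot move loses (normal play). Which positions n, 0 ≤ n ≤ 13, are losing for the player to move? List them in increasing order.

0, 2, 5, 7, 12

n :  0  1  2  3  4  5  6  7  8  9 10 11 12 13
G :  0  1  0  1  2  0  1  0  1  2  3  2  0  1
P-positions are exactly the n with G(n) = 0.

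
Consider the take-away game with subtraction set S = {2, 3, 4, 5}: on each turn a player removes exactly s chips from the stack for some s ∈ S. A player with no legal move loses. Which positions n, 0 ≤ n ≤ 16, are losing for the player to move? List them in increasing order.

0, 1, 7, 8, 14, 15

G(0) = 0
G(1) = mex{} = 0
G(2) = mex{0} = 1
G(3) = mex{0,0} = 1
G(4) = mex{1,0,0} = 2
G(5) = mex{1,1,0,0} = 2
G(6) = mex{2,1,1,0} = 3
G(7) = mex{2,2,1,1} = 0
G(8) = mex{3,2,2,1} = 0
G(9) = mex{0,3,2,2} = 1
G(10) = mex{0,0,3,2} = 1
G(11) = mex{1,0,0,3} = 2
G(12) = mex{1,1,0,0} = 2
G(13) = mex{2,1,1,0} = 3
G(14) = mex{2,2,1,1} = 0
G(15) = mex{3,2,2,1} = 0
G(16) = mex{0,3,2,2} = 1
P-positions are exactly the n with G(n) = 0.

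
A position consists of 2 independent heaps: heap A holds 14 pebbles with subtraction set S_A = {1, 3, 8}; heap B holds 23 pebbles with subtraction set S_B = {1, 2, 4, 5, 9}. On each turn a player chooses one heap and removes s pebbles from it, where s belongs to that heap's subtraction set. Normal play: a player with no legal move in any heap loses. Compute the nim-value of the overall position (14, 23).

Heap A, S = {1, 3, 8}:
G(0) = 0
G(1) = mex{0} = 1
G(2) = mex{1} = 0
G(3) = mex{0,0} = 1
G(4) = mex{1,1} = 0
G(5) = mex{0,0} = 1
G(6) = mex{1,1} = 0
G(7) = mex{0,0} = 1
G(8) = mex{1,1,0} = 2
G(9) = mex{2,0,1} = 3
G(10) = mex{3,1,0} = 2
G(11) = mex{2,2,1} = 0
G(12) = mex{0,3,0} = 1
G(13) = mex{1,2,1} = 0
G(14) = mex{0,0,0} = 1
G_A(14) = 1.
Heap B, S = {1, 2, 4, 5, 9}:
G(0) = 0
G(1) = mex{0} = 1
G(2) = mex{1,0} = 2
G(3) = mex{2,1} = 0
G(4) = mex{0,2,0} = 1
G(5) = mex{1,0,1,0} = 2
G(6) = mex{2,1,2,1} = 0
G(7) = mex{0,2,0,2} = 1
G(8) = mex{1,0,1,0} = 2
G(9) = mex{2,1,2,1,0} = 3
G(10) = mex{3,2,0,2,1} = 4
G(11) = mex{4,3,1,0,2} = 5
G(12) = mex{5,4,2,1,0} = 3
G(13) = mex{3,5,3,2,1} = 0
G(14) = mex{0,3,4,3,2} = 1
G(15) = mex{1,0,5,4,0} = 2
G(16) = mex{2,1,3,5,1} = 0
G(17) = mex{0,2,0,3,2} = 1
G(18) = mex{1,0,1,0,3} = 2
G(19) = mex{2,1,2,1,4} = 0
G(20) = mex{0,2,0,2,5} = 1
G(21) = mex{1,0,1,0,3} = 2
G(22) = mex{2,1,2,1,0} = 3
G(23) = mex{3,2,0,2,1} = 4
G_B(23) = 4.
Combined Grundy value = 1 ⊕ 4 = 5.

5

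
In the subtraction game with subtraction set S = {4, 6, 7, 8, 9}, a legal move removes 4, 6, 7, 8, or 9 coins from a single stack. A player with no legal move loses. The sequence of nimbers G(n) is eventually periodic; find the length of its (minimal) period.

G(0) = 0
G(1) = mex{} = 0
G(2) = mex{} = 0
G(3) = mex{} = 0
G(4) = mex{0} = 1
G(5) = mex{0} = 1
G(6) = mex{0,0} = 1
G(7) = mex{0,0,0} = 1
G(8) = mex{1,0,0,0} = 2
G(9) = mex{1,0,0,0,0} = 2
G(10) = mex{1,1,0,0,0} = 2
G(11) = mex{1,1,1,0,0} = 2
G(12) = mex{2,1,1,1,0} = 3
G(13) = mex{2,1,1,1,1} = 0
G(14) = mex{2,2,1,1,1} = 0
G(15) = mex{2,2,2,1,1} = 0
G(16) = mex{3,2,2,2,1} = 0
G(17) = mex{0,2,2,2,2} = 1
G(18) = mex{0,3,2,2,2} = 1
G(19) = mex{0,0,3,2,2} = 1
G(20) = mex{0,0,0,3,2} = 1
G(21) = mex{1,0,0,0,3} = 2
G(22) = mex{1,0,0,0,0} = 2
G(23) = mex{1,1,0,0,0} = 2
G(24) = mex{1,1,1,0,0} = 2
G(25) = mex{2,1,1,1,0} = 3
G(26) = mex{2,1,1,1,1} = 0
G(27) = mex{2,2,1,1,1} = 0
G(n+13) = G(n) holds for n = 0,…,8 (a full window of length max(S) = 9), so the sequence is purely periodic with period 13.

13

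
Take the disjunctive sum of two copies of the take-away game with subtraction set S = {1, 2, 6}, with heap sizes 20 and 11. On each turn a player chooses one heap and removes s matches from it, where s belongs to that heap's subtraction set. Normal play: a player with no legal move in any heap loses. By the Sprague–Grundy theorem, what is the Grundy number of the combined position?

All heaps use S = {1, 2, 6}:
n :  0  1  2  3  4  5  6  7  8  9 10 11 12 13 14 15 16 17 18 19 20
G :  0  1  2  0  1  2  3  0  1  2  0  1  2  3  0  1  2  0  1  2  3
Heap A: G(20) = 3.
Heap B: G(11) = 1.
Combined Grundy value = 3 ⊕ 1 = 2.

2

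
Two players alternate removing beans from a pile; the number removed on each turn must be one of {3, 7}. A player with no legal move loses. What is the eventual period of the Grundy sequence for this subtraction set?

10

n :  0  1  2  3  4  5  6  7  8  9 10 11 12 13 14 15 16 17 18 19 20 21
G :  0  0  0  1  1  1  0  2  2  1  0  0  0  1  1  1  0  2  2  1  0  0
G(n+10) = G(n) holds for n = 0,…,6 (a full window of length max(S) = 7), so the sequence is purely periodic with period 10.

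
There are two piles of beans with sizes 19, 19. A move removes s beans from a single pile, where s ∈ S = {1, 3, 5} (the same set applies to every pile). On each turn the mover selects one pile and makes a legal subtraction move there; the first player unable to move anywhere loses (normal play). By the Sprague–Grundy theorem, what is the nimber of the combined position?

0

All piles use S = {1, 3, 5}:
n :  0  1  2  3  4  5  6  7  8  9 10 11 12 13 14 15 16 17 18 19
G :  0  1  0  1  0  1  0  1  0  1  0  1  0  1  0  1  0  1  0  1
Pile A: G(19) = 1.
Pile B: G(19) = 1.
Combined Grundy value = 1 ⊕ 1 = 0.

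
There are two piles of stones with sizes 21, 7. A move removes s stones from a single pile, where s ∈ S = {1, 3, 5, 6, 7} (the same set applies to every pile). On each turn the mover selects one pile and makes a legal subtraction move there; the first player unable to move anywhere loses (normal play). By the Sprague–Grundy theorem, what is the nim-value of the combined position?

0

All piles use S = {1, 3, 5, 6, 7}:
n :  0  1  2  3  4  5  6  7  8  9 10 11 12 13 14 15 16 17 18 19 20 21
G :  0  1  0  1  0  1  2  3  2  3  2  3  0  1  0  1  0  1  2  3  2  3
Pile A: G(21) = 3.
Pile B: G(7) = 3.
Combined Grundy value = 3 ⊕ 3 = 0.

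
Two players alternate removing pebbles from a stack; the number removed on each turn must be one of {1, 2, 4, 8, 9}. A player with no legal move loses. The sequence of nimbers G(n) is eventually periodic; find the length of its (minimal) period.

n :  0  1  2  3  4  5  6  7  8  9 10 11 12 13 14 15 16 17 18 19 20 21 22 23 24 25 26 27
G :  0  1  2  0  1  2  0  1  2  3  4  5  3  0  1  2  0  1  2  0  1  2  3  4  5  3  0  1
G(n+13) = G(n) holds for n = 0,…,8 (a full window of length max(S) = 9), so the sequence is purely periodic with period 13.

13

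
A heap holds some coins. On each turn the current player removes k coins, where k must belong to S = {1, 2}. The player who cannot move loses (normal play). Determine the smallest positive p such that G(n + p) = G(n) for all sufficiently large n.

3

G(0) = 0
G(1) = mex{0} = 1
G(2) = mex{1,0} = 2
G(3) = mex{2,1} = 0
G(4) = mex{0,2} = 1
G(5) = mex{1,0} = 2
G(6) = mex{2,1} = 0
G(7) = mex{0,2} = 1
G(8) = mex{1,0} = 2
G(9) = mex{2,1} = 0
G(10) = mex{0,2} = 1
G(11) = mex{1,0} = 2
G(12) = mex{2,1} = 0
G(13) = mex{0,2} = 1
G(14) = mex{1,0} = 2
G(n+3) = G(n) holds for n = 0,…,1 (a full window of length max(S) = 2), so the sequence is purely periodic with period 3.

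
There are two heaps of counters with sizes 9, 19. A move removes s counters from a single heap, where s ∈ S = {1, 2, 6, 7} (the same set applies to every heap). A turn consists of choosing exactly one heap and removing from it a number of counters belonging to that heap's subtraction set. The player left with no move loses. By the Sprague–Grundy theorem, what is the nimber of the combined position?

1

All heaps use S = {1, 2, 6, 7}:
n :  0  1  2  3  4  5  6  7  8  9 10 11 12 13 14 15 16 17 18 19
G :  0  1  2  0  1  2  3  4  0  1  2  0  1  2  3  4  0  1  2  0
Heap A: G(9) = 1.
Heap B: G(19) = 0.
Combined Grundy value = 1 ⊕ 0 = 1.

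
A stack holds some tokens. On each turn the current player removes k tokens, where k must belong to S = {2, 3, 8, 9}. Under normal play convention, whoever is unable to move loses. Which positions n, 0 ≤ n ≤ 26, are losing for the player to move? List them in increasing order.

0, 1, 5, 6, 11, 12, 16, 17, 22, 23

G(0) = 0
G(1) = mex{} = 0
G(2) = mex{0} = 1
G(3) = mex{0,0} = 1
G(4) = mex{1,0} = 2
G(5) = mex{1,1} = 0
G(6) = mex{2,1} = 0
G(7) = mex{0,2} = 1
G(8) = mex{0,0,0} = 1
G(9) = mex{1,0,0,0} = 2
G(10) = mex{1,1,1,0} = 2
G(11) = mex{2,1,1,1} = 0
G(12) = mex{2,2,2,1} = 0
G(13) = mex{0,2,0,2} = 1
G(14) = mex{0,0,0,0} = 1
G(15) = mex{1,0,1,0} = 2
G(16) = mex{1,1,1,1} = 0
G(17) = mex{2,1,2,1} = 0
G(18) = mex{0,2,2,2} = 1
G(19) = mex{0,0,0,2} = 1
G(20) = mex{1,0,0,0} = 2
G(21) = mex{1,1,1,0} = 2
G(22) = mex{2,1,1,1} = 0
G(23) = mex{2,2,2,1} = 0
G(24) = mex{0,2,0,2} = 1
G(25) = mex{0,0,0,0} = 1
G(26) = mex{1,0,1,0} = 2
P-positions are exactly the n with G(n) = 0.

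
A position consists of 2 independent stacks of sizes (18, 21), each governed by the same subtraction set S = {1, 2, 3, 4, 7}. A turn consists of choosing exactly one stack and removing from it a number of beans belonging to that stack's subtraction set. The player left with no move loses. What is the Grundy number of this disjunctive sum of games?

All stacks use S = {1, 2, 3, 4, 7}:
G(0) = 0
G(1) = mex{0} = 1
G(2) = mex{1,0} = 2
G(3) = mex{2,1,0} = 3
G(4) = mex{3,2,1,0} = 4
G(5) = mex{4,3,2,1} = 0
G(6) = mex{0,4,3,2} = 1
G(7) = mex{1,0,4,3,0} = 2
G(8) = mex{2,1,0,4,1} = 3
G(9) = mex{3,2,1,0,2} = 4
G(10) = mex{4,3,2,1,3} = 0
G(11) = mex{0,4,3,2,4} = 1
G(12) = mex{1,0,4,3,0} = 2
G(13) = mex{2,1,0,4,1} = 3
G(14) = mex{3,2,1,0,2} = 4
G(15) = mex{4,3,2,1,3} = 0
G(16) = mex{0,4,3,2,4} = 1
G(17) = mex{1,0,4,3,0} = 2
G(18) = mex{2,1,0,4,1} = 3
G(19) = mex{3,2,1,0,2} = 4
G(20) = mex{4,3,2,1,3} = 0
G(21) = mex{0,4,3,2,4} = 1
Stack A: G(18) = 3.
Stack B: G(21) = 1.
Combined Grundy value = 3 ⊕ 1 = 2.

2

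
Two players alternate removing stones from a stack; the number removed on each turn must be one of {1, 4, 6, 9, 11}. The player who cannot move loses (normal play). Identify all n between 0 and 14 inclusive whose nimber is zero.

G(0) = 0
G(1) = mex{0} = 1
G(2) = mex{1} = 0
G(3) = mex{0} = 1
G(4) = mex{1,0} = 2
G(5) = mex{2,1} = 0
G(6) = mex{0,0,0} = 1
G(7) = mex{1,1,1} = 0
G(8) = mex{0,2,0} = 1
G(9) = mex{1,0,1,0} = 2
G(10) = mex{2,1,2,1} = 0
G(11) = mex{0,0,0,0,0} = 1
G(12) = mex{1,1,1,1,1} = 0
G(13) = mex{0,2,0,2,0} = 1
G(14) = mex{1,0,1,0,1} = 2
P-positions are exactly the n with G(n) = 0.

0, 2, 5, 7, 10, 12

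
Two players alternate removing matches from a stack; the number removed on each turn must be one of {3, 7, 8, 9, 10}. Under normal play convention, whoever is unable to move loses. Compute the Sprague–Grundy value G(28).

3

n :  0  1  2  3  4  5  6  7  8  9 10 11 12 13 14 15 16 17 18 19 20 21 22 23 24 25 26 27 28
G :  0  0  0  1  1  1  0  2  2  1  3  3  2  2  4  3  3  0  0  0  1  1  1  0  2  2  1  3  3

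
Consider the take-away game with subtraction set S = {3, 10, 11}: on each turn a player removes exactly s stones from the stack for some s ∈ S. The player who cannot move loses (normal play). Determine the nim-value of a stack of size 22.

n :  0  1  2  3  4  5  6  7  8  9 10 11 12 13 14 15 16 17 18 19 20 21 22
G :  0  0  0  1  1  1  0  0  0  1  1  1  2  2  0  0  3  1  1  2  0  0  0

0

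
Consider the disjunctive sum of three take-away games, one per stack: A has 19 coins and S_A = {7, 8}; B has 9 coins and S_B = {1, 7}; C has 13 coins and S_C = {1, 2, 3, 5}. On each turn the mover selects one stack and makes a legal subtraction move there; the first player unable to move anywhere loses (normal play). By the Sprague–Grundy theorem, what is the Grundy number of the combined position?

0

Stack A, S = {7, 8}:
G(0) = 0
G(1) = mex{} = 0
G(2) = mex{} = 0
G(3) = mex{} = 0
G(4) = mex{} = 0
G(5) = mex{} = 0
G(6) = mex{} = 0
G(7) = mex{0} = 1
G(8) = mex{0,0} = 1
G(9) = mex{0,0} = 1
G(10) = mex{0,0} = 1
G(11) = mex{0,0} = 1
G(12) = mex{0,0} = 1
G(13) = mex{0,0} = 1
G(14) = mex{1,0} = 2
G(15) = mex{1,1} = 0
G(16) = mex{1,1} = 0
G(17) = mex{1,1} = 0
G(18) = mex{1,1} = 0
G(19) = mex{1,1} = 0
G_A(19) = 0.
Stack B, S = {1, 7}:
n : 0 1 2 3 4 5 6 7 8 9
G : 0 1 0 1 0 1 0 1 0 1
G_B(9) = 1.
Stack C, S = {1, 2, 3, 5}:
G(0) = 0
G(1) = mex{0} = 1
G(2) = mex{1,0} = 2
G(3) = mex{2,1,0} = 3
G(4) = mex{3,2,1} = 0
G(5) = mex{0,3,2,0} = 1
G(6) = mex{1,0,3,1} = 2
G(7) = mex{2,1,0,2} = 3
G(8) = mex{3,2,1,3} = 0
G(9) = mex{0,3,2,0} = 1
G(10) = mex{1,0,3,1} = 2
G(11) = mex{2,1,0,2} = 3
G(12) = mex{3,2,1,3} = 0
G(13) = mex{0,3,2,0} = 1
G_C(13) = 1.
Combined Grundy value = 0 ⊕ 1 ⊕ 1 = 0.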